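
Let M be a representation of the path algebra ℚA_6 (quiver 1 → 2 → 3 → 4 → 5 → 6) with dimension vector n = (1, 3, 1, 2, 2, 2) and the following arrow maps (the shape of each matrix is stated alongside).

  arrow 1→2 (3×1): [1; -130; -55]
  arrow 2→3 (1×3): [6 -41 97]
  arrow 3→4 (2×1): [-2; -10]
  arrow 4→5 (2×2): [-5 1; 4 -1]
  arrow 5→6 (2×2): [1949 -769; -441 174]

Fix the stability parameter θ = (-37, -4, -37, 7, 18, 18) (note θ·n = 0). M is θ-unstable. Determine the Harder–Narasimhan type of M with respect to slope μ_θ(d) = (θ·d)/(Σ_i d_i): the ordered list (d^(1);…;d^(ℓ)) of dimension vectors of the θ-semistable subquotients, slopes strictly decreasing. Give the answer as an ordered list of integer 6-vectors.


Barcode: M ≅ I[1,6], I[2,2]^2, I[4,6]. HN layers by μ_θ (5 steps, strictly decreasing):
  μ^(1)=18; μ^(2)=7; μ^(3)=-4; μ^(4)=-41/2; μ^(5)=-37

((0, 0, 0, 0, 2, 2); (0, 0, 0, 2, 0, 0); (0, 2, 0, 0, 0, 0); (0, 1, 1, 0, 0, 0); (1, 0, 0, 0, 0, 0))


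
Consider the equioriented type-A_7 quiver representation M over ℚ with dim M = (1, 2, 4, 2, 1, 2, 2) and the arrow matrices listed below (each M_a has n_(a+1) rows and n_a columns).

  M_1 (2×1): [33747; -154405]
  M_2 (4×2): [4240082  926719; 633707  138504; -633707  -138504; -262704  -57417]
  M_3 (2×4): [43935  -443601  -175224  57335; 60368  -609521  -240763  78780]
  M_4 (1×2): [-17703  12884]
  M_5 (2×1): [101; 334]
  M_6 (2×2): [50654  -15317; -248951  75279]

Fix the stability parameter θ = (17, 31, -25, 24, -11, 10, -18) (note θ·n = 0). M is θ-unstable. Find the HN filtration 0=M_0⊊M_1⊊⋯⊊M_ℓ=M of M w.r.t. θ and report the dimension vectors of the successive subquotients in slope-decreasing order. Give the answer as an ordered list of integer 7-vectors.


Interval decomposition of M: I[1,7], I[2,3], I[3,3], I[3,4], I[6,7].
HN type (ℓ=5): μ^(1)=24; μ^(2)=4; μ^(3)=3; μ^(4)=-4; μ^(5)=-25

((0, 0, 0, 1, 0, 0, 0); (1, 1, 1, 1, 1, 1, 1); (0, 1, 1, 0, 0, 0, 0); (0, 0, 0, 0, 0, 1, 1); (0, 0, 2, 0, 0, 0, 0))


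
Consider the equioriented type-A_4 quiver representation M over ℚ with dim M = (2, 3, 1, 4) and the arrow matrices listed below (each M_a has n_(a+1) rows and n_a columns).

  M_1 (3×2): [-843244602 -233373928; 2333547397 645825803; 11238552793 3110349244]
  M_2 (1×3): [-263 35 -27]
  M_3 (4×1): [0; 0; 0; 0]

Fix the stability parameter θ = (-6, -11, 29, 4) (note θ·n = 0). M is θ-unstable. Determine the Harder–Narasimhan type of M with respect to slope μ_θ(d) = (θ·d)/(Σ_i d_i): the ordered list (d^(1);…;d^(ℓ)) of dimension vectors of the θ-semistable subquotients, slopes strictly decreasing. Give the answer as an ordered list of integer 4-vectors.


Barcode: M ≅ I[1,2], I[1,3], I[2,2], I[4,4]^4. HN layers by μ_θ (4 steps, strictly decreasing):
  μ^(1)=29; μ^(2)=4; μ^(3)=-17/2; μ^(4)=-11

((0, 0, 1, 0); (0, 0, 0, 4); (2, 2, 0, 0); (0, 1, 0, 0))


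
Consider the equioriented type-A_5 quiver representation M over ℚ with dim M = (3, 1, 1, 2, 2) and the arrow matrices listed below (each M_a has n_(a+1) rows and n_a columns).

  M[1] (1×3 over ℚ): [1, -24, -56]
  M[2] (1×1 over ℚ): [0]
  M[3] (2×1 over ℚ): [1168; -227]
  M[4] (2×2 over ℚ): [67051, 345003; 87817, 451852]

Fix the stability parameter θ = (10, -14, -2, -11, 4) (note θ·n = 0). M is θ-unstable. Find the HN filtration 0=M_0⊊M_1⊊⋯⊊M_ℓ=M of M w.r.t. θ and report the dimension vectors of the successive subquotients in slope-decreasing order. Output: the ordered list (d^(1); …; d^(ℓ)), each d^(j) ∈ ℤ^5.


Barcode: M ≅ I[1,1]^2, I[1,2], I[3,5], I[4,5]. HN layers by μ_θ (5 steps, strictly decreasing):
  μ^(1)=10; μ^(2)=4; μ^(3)=-2; μ^(4)=-13/2; μ^(5)=-11

((2, 0, 0, 0, 0); (0, 0, 0, 0, 2); (1, 1, 0, 0, 0); (0, 0, 1, 1, 0); (0, 0, 0, 1, 0))


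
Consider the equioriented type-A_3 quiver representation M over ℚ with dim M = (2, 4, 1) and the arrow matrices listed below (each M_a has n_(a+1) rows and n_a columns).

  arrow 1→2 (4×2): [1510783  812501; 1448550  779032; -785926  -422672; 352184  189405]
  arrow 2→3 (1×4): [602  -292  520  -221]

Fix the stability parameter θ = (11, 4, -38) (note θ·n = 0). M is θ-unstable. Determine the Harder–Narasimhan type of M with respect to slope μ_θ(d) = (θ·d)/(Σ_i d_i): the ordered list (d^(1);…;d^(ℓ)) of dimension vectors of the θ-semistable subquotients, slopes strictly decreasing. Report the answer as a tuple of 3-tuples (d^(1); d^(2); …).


Barcode: M ≅ I[1,2], I[1,3], I[2,2]^2. HN layers by μ_θ (3 steps, strictly decreasing):
  μ^(1)=15/2; μ^(2)=4; μ^(3)=-23/3

((1, 1, 0); (0, 2, 0); (1, 1, 1))


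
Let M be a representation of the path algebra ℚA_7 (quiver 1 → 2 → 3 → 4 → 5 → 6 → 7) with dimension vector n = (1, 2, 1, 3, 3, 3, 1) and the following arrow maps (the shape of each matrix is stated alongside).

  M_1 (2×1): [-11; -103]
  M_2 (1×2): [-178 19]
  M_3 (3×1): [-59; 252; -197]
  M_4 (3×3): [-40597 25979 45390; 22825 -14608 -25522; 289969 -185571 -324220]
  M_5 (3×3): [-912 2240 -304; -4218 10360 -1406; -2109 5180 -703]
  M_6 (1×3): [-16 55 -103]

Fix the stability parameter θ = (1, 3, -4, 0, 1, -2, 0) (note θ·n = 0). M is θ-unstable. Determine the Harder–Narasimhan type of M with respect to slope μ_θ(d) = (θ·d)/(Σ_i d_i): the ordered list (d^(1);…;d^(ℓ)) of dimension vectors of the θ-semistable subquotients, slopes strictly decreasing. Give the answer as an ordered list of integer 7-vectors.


Interval decomposition of M: I[1,5], I[2,2], I[4,5], I[4,7], I[6,6]^2.
HN type (ℓ=5): μ^(1)=3; μ^(2)=1; μ^(3)=0; μ^(4)=-1/3; μ^(5)=-2

((0, 1, 0, 0, 0, 0, 0); (0, 0, 0, 0, 2, 0, 0); (1, 1, 1, 2, 0, 0, 1); (0, 0, 0, 1, 1, 1, 0); (0, 0, 0, 0, 0, 2, 0))


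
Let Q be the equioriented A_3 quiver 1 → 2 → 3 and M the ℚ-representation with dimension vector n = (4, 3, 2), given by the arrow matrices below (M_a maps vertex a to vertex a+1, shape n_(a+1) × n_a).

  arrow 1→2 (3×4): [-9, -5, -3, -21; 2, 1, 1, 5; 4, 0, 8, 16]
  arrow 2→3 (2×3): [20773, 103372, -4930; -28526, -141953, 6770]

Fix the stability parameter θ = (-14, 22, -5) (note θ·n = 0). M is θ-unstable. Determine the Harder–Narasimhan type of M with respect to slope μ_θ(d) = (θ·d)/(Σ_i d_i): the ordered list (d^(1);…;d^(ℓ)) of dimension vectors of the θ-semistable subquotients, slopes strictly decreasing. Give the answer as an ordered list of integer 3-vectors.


Interval decomposition of M: I[1,1]^2, I[1,3]^2, I[2,2].
HN type (ℓ=3): μ^(1)=22; μ^(2)=17/2; μ^(3)=-14

((0, 1, 0); (0, 2, 2); (4, 0, 0))


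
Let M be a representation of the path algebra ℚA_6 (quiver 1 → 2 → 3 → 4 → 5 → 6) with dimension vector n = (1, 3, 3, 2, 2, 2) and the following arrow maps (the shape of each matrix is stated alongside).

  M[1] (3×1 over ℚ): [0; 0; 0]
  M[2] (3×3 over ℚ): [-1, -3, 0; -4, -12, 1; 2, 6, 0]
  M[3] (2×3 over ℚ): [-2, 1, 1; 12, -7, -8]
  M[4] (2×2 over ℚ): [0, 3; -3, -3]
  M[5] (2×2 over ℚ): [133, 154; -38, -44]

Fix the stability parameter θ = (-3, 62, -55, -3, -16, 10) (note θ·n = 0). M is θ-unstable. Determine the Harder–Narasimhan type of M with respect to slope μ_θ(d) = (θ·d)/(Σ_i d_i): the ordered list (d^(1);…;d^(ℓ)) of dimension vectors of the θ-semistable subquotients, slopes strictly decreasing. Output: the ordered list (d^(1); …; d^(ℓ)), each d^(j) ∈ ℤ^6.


Via rank(M_{q-1}∘⋯∘M_p): M ≅ I[1,1], I[2,2], I[2,3], I[2,6], I[3,5], I[6,6].
μ_θ-semistable layers: μ^(1)=62; μ^(2)=10; μ^(3)=7/2; μ^(4)=-3; μ^(5)=-19/2; μ^(6)=-55

((0, 1, 0, 0, 0, 0); (0, 0, 0, 0, 0, 2); (0, 1, 1, 0, 0, 0); (1, 1, 1, 1, 1, 0); (0, 0, 0, 1, 1, 0); (0, 0, 1, 0, 0, 0))


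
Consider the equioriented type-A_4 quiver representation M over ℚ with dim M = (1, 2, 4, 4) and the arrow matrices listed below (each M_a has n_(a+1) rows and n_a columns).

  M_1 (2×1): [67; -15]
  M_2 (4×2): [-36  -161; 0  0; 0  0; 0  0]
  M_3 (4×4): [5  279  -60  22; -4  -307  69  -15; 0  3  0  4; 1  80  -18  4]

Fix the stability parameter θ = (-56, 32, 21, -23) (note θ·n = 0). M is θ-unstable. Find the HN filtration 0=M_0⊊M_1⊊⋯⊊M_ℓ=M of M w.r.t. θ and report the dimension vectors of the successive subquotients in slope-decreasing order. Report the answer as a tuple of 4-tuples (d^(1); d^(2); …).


Barcode: M ≅ I[1,4], I[2,2], I[3,3], I[3,4]^2, I[4,4]. HN layers by μ_θ (6 steps, strictly decreasing):
  μ^(1)=32; μ^(2)=21; μ^(3)=10; μ^(4)=-1; μ^(5)=-23; μ^(6)=-56

((0, 1, 0, 0); (0, 0, 1, 0); (0, 1, 1, 1); (0, 0, 2, 2); (0, 0, 0, 1); (1, 0, 0, 0))


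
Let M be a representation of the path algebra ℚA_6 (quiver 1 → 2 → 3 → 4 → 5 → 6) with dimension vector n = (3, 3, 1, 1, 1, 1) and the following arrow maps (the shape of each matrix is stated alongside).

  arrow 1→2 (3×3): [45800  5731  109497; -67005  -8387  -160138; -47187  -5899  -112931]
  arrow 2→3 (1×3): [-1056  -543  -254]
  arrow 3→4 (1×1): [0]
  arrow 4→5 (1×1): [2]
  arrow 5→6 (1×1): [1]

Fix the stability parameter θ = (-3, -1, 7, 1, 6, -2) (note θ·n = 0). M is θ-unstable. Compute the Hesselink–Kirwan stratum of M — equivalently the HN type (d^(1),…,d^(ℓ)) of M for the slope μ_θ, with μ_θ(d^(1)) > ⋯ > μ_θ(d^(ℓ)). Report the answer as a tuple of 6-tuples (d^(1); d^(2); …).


Via rank(M_{q-1}∘⋯∘M_p): M ≅ I[1,2]^2, I[1,3], I[4,6].
μ_θ-semistable layers: μ^(1)=7; μ^(2)=2; μ^(3)=1; μ^(4)=-1; μ^(5)=-3

((0, 0, 1, 0, 0, 0); (0, 0, 0, 0, 1, 1); (0, 0, 0, 1, 0, 0); (0, 3, 0, 0, 0, 0); (3, 0, 0, 0, 0, 0))


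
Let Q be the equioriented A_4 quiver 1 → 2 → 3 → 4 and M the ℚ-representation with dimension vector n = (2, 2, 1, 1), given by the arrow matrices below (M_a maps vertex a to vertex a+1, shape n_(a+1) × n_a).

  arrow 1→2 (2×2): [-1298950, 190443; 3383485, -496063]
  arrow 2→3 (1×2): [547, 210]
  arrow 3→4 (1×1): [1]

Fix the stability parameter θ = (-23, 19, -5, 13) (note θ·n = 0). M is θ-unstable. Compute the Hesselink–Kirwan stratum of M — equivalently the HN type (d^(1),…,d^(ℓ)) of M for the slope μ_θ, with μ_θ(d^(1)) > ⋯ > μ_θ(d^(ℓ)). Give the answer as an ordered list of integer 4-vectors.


Via rank(M_{q-1}∘⋯∘M_p): M ≅ I[1,2], I[1,4].
μ_θ-semistable layers: μ^(1)=19; μ^(2)=13; μ^(3)=7; μ^(4)=-23

((0, 1, 0, 0); (0, 0, 0, 1); (0, 1, 1, 0); (2, 0, 0, 0))


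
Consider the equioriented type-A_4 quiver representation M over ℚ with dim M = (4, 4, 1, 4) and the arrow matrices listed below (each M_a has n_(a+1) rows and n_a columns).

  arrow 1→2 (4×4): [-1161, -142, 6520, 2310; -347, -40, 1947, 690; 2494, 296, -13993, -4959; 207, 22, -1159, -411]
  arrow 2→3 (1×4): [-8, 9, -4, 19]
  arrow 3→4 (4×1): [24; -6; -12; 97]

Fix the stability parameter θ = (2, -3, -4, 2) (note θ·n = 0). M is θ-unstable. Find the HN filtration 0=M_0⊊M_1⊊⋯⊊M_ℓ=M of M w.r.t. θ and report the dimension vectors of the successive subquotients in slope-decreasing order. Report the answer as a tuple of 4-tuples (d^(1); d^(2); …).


Barcode: M ≅ I[1,1], I[1,2]^2, I[1,4], I[2,2], I[4,4]^3. HN layers by μ_θ (4 steps, strictly decreasing):
  μ^(1)=2; μ^(2)=-1/2; μ^(3)=-5/3; μ^(4)=-3

((1, 0, 0, 4); (2, 2, 0, 0); (1, 1, 1, 0); (0, 1, 0, 0))


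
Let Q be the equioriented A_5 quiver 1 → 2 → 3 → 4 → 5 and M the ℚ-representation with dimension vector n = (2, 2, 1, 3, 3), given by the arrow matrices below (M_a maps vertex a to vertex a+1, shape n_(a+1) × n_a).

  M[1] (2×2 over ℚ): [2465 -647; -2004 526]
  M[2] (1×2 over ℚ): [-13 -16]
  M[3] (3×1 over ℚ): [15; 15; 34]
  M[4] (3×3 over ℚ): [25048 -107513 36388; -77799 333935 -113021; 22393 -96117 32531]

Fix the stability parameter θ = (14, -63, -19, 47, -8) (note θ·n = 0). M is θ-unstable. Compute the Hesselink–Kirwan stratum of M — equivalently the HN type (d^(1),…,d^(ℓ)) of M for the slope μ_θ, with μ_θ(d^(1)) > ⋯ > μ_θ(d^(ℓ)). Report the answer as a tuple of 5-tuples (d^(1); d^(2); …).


Barcode: M ≅ I[1,2], I[1,5], I[4,4], I[4,5], I[5,5]. HN layers by μ_θ (5 steps, strictly decreasing):
  μ^(1)=47; μ^(2)=39/2; μ^(3)=-8; μ^(4)=-19; μ^(5)=-49/2

((0, 0, 0, 1, 0); (0, 0, 0, 2, 2); (0, 0, 0, 0, 1); (0, 0, 1, 0, 0); (2, 2, 0, 0, 0))


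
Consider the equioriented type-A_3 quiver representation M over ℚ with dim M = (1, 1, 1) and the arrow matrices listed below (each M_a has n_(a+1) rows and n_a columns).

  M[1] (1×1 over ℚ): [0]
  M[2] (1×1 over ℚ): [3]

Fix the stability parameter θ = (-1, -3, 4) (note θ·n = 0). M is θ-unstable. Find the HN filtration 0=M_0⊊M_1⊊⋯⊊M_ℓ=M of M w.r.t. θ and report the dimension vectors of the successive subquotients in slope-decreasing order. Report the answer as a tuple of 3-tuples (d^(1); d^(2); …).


Via rank(M_{q-1}∘⋯∘M_p): M ≅ I[1,1], I[2,3].
μ_θ-semistable layers: μ^(1)=4; μ^(2)=-1; μ^(3)=-3

((0, 0, 1); (1, 0, 0); (0, 1, 0))


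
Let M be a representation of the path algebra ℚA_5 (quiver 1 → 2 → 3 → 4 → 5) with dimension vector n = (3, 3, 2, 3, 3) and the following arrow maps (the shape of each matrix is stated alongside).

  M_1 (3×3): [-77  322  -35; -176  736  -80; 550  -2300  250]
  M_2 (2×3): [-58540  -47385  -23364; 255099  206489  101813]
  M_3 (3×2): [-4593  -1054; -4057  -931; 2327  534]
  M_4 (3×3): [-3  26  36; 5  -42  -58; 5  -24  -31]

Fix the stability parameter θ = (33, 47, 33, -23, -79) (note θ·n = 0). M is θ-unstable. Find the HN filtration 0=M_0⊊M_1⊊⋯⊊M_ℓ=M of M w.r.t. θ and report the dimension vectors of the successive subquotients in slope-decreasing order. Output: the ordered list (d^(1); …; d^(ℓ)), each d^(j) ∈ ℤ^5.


Barcode: M ≅ I[1,1]^2, I[1,4], I[2,2], I[2,5], I[4,5], I[5,5]. HN layers by μ_θ (6 steps, strictly decreasing):
  μ^(1)=47; μ^(2)=33; μ^(3)=45/2; μ^(4)=-11/2; μ^(5)=-51; μ^(6)=-79

((0, 1, 0, 0, 0); (2, 0, 0, 0, 0); (1, 1, 1, 1, 0); (0, 1, 1, 1, 1); (0, 0, 0, 1, 1); (0, 0, 0, 0, 1))


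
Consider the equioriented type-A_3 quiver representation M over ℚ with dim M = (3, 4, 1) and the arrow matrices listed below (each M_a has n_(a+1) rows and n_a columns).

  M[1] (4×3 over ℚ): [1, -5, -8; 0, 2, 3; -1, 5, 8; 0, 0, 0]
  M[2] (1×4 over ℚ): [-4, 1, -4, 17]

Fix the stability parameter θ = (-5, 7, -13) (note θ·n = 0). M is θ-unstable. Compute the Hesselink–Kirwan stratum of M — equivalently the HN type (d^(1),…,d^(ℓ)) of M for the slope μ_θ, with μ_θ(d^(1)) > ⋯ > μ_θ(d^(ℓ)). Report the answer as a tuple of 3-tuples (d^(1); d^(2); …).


Barcode: M ≅ I[1,1], I[1,2], I[1,3], I[2,2]^2. HN layers by μ_θ (3 steps, strictly decreasing):
  μ^(1)=7; μ^(2)=-3; μ^(3)=-5

((0, 3, 0); (0, 1, 1); (3, 0, 0))


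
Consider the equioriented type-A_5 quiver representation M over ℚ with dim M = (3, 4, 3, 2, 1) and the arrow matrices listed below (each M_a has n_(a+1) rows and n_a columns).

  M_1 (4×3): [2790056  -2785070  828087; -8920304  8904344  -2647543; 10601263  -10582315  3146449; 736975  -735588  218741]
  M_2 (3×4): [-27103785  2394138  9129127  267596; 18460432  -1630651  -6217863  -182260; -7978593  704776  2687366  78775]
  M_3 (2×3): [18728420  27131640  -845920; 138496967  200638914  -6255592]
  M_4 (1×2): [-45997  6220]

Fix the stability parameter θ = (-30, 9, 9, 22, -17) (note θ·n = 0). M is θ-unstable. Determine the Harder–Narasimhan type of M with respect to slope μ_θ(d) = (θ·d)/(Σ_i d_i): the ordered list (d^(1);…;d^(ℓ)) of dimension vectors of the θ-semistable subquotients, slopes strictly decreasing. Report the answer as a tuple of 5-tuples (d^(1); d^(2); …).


Interval decomposition of M: I[1,2], I[1,3], I[1,4], I[2,3], I[4,5].
HN type (ℓ=4): μ^(1)=22; μ^(2)=9; μ^(3)=5/2; μ^(4)=-30

((0, 0, 0, 1, 0); (0, 4, 3, 0, 0); (0, 0, 0, 1, 1); (3, 0, 0, 0, 0))


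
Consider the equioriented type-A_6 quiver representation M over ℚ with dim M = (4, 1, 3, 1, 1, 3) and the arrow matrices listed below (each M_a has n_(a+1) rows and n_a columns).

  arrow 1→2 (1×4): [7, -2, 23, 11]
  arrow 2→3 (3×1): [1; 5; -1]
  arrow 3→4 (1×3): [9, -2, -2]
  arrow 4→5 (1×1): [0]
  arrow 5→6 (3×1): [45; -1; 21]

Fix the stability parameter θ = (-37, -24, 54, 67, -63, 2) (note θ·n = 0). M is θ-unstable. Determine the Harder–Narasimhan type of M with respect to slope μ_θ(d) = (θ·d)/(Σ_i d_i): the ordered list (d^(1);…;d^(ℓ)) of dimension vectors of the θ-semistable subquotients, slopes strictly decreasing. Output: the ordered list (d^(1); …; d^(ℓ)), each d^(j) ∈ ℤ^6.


Via rank(M_{q-1}∘⋯∘M_p): M ≅ I[1,1]^3, I[1,4], I[3,3]^2, I[5,6], I[6,6]^2.
μ_θ-semistable layers: μ^(1)=67; μ^(2)=54; μ^(3)=2; μ^(4)=-24; μ^(5)=-37; μ^(6)=-63

((0, 0, 0, 1, 0, 0); (0, 0, 3, 0, 0, 0); (0, 0, 0, 0, 0, 3); (0, 1, 0, 0, 0, 0); (4, 0, 0, 0, 0, 0); (0, 0, 0, 0, 1, 0))


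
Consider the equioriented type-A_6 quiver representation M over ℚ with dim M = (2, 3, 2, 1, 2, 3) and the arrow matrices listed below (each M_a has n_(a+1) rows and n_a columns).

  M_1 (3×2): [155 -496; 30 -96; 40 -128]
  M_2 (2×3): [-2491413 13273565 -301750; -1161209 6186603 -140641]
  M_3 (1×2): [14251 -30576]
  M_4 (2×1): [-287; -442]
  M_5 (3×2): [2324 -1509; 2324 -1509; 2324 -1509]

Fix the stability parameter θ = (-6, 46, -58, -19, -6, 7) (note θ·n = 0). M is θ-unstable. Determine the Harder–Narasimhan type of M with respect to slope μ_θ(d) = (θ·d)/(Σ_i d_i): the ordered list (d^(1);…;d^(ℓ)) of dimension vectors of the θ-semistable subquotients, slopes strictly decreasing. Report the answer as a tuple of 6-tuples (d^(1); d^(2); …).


Barcode: M ≅ I[1,1], I[1,6], I[2,2], I[2,3], I[5,5], I[6,6]^2. HN layers by μ_θ (4 steps, strictly decreasing):
  μ^(1)=46; μ^(2)=7; μ^(3)=-6; μ^(4)=-37/4

((0, 1, 0, 0, 0, 0); (0, 0, 0, 0, 0, 3); (1, 1, 1, 0, 2, 0); (1, 1, 1, 1, 0, 0))


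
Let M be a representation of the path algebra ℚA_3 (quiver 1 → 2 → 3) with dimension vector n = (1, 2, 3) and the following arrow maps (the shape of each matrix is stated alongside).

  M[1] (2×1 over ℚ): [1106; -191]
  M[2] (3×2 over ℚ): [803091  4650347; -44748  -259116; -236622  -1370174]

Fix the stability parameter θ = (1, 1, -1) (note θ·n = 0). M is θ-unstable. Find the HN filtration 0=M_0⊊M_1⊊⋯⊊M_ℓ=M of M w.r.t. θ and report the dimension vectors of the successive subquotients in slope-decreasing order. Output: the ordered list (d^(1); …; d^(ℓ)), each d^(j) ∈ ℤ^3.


Via rank(M_{q-1}∘⋯∘M_p): M ≅ I[1,3], I[2,2], I[3,3]^2.
μ_θ-semistable layers: μ^(1)=1; μ^(2)=1/3; μ^(3)=-1

((0, 1, 0); (1, 1, 1); (0, 0, 2))


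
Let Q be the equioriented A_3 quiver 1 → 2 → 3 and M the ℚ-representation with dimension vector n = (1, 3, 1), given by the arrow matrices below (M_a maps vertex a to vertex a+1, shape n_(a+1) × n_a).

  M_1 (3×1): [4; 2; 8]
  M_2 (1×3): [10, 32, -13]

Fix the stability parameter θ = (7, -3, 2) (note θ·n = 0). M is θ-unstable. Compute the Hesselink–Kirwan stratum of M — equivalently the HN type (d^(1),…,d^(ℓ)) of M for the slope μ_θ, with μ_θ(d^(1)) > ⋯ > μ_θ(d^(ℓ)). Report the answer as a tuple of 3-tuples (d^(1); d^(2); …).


Interval decomposition of M: I[1,2], I[2,2], I[2,3].
HN type (ℓ=2): μ^(1)=2; μ^(2)=-3

((1, 1, 1); (0, 2, 0))


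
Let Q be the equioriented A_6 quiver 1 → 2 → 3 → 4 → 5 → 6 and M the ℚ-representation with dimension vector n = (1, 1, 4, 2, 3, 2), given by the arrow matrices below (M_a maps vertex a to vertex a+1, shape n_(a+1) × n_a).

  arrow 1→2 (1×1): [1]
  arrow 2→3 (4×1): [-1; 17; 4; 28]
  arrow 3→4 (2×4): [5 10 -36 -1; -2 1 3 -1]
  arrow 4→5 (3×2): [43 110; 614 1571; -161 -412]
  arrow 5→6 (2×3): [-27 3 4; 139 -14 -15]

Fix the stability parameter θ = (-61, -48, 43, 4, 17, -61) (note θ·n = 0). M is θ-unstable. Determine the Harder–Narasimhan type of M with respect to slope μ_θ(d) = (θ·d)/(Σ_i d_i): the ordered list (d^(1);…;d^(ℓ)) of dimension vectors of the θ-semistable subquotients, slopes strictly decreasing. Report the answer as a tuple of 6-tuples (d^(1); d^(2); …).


Via rank(M_{q-1}∘⋯∘M_p): M ≅ I[1,6], I[3,3]^2, I[3,6], I[5,5].
μ_θ-semistable layers: μ^(1)=43; μ^(2)=17; μ^(3)=3/4; μ^(4)=-48; μ^(5)=-61

((0, 0, 2, 0, 0, 0); (0, 0, 0, 0, 1, 0); (0, 0, 2, 2, 2, 2); (0, 1, 0, 0, 0, 0); (1, 0, 0, 0, 0, 0))


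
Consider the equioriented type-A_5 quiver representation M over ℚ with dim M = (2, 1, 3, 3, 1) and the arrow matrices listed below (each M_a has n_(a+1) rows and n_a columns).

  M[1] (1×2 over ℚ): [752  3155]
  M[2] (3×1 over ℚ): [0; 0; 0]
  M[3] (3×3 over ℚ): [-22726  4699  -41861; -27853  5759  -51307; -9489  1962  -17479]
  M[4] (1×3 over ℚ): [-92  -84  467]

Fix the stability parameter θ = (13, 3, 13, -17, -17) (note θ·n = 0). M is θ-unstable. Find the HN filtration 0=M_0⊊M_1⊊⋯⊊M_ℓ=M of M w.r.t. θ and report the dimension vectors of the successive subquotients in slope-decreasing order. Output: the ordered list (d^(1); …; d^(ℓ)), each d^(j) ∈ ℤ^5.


Via rank(M_{q-1}∘⋯∘M_p): M ≅ I[1,1], I[1,2], I[3,4]^2, I[3,5].
μ_θ-semistable layers: μ^(1)=13; μ^(2)=8; μ^(3)=-2; μ^(4)=-7

((1, 0, 0, 0, 0); (1, 1, 0, 0, 0); (0, 0, 2, 2, 0); (0, 0, 1, 1, 1))


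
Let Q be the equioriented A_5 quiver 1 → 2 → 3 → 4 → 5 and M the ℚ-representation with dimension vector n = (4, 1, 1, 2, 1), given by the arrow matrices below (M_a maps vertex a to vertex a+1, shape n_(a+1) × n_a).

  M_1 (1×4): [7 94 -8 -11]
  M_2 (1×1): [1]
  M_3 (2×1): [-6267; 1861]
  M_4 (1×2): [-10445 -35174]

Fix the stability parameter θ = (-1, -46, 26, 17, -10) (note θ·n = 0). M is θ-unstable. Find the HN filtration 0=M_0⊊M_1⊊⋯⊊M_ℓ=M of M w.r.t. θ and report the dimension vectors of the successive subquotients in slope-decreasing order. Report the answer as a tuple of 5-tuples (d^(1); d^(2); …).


Via rank(M_{q-1}∘⋯∘M_p): M ≅ I[1,1]^3, I[1,5], I[4,4].
μ_θ-semistable layers: μ^(1)=17; μ^(2)=11; μ^(3)=-1; μ^(4)=-47/2

((0, 0, 0, 1, 0); (0, 0, 1, 1, 1); (3, 0, 0, 0, 0); (1, 1, 0, 0, 0))


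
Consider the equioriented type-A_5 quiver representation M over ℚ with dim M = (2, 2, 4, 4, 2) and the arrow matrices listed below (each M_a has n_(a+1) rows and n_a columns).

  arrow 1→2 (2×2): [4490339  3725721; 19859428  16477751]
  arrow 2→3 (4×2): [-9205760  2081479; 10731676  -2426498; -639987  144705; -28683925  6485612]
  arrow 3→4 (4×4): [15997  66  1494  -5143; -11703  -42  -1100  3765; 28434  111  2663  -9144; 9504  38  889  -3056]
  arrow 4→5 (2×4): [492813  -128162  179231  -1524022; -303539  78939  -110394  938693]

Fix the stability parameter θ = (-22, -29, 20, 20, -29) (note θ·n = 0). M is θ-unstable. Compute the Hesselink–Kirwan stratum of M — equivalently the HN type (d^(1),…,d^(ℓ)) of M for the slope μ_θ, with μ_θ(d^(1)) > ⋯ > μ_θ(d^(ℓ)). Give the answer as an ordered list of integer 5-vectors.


Interval decomposition of M: I[1,3], I[1,5], I[3,4], I[3,5], I[4,4].
HN type (ℓ=3): μ^(1)=20; μ^(2)=11/3; μ^(3)=-51/2

((0, 0, 2, 2, 0); (0, 0, 2, 2, 2); (2, 2, 0, 0, 0))


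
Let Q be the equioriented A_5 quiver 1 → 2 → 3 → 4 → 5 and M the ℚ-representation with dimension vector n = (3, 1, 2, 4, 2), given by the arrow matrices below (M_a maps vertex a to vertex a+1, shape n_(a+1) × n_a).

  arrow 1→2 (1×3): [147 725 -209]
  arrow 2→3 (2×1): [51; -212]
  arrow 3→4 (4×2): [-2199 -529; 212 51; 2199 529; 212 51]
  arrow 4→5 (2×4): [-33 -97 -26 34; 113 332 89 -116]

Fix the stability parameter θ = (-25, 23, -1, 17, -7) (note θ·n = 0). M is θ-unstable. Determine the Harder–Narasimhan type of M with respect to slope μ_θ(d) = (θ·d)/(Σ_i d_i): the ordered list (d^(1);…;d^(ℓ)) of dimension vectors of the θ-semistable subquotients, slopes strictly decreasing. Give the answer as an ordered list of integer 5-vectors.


Via rank(M_{q-1}∘⋯∘M_p): M ≅ I[1,1]^2, I[1,5], I[3,4], I[4,4], I[4,5].
μ_θ-semistable layers: μ^(1)=17; μ^(2)=8; μ^(3)=5; μ^(4)=-1; μ^(5)=-25

((0, 0, 0, 2, 0); (0, 1, 1, 1, 1); (0, 0, 0, 1, 1); (0, 0, 1, 0, 0); (3, 0, 0, 0, 0))


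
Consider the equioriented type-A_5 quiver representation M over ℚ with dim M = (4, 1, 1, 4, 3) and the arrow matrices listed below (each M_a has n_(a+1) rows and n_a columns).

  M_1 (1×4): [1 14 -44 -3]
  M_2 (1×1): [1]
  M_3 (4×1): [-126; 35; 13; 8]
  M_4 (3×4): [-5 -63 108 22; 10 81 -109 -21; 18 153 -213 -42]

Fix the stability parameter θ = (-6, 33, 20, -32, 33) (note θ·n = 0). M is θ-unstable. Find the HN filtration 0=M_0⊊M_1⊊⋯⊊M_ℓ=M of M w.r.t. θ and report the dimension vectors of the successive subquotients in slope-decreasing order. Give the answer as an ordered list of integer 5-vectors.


Barcode: M ≅ I[1,1]^3, I[1,5], I[4,4], I[4,5]^2. HN layers by μ_θ (4 steps, strictly decreasing):
  μ^(1)=33; μ^(2)=7; μ^(3)=-6; μ^(4)=-32

((0, 0, 0, 0, 3); (0, 1, 1, 1, 0); (4, 0, 0, 0, 0); (0, 0, 0, 3, 0))


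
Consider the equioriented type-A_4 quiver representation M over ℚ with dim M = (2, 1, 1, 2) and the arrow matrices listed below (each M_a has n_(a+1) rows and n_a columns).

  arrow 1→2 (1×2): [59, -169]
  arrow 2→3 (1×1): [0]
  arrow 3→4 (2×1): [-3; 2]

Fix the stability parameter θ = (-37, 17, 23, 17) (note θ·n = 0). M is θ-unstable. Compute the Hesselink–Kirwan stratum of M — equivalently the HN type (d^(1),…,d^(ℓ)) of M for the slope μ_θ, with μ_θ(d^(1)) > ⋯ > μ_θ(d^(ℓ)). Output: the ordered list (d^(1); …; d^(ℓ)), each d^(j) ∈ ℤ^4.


Via rank(M_{q-1}∘⋯∘M_p): M ≅ I[1,1], I[1,2], I[3,4], I[4,4].
μ_θ-semistable layers: μ^(1)=20; μ^(2)=17; μ^(3)=-37

((0, 0, 1, 1); (0, 1, 0, 1); (2, 0, 0, 0))


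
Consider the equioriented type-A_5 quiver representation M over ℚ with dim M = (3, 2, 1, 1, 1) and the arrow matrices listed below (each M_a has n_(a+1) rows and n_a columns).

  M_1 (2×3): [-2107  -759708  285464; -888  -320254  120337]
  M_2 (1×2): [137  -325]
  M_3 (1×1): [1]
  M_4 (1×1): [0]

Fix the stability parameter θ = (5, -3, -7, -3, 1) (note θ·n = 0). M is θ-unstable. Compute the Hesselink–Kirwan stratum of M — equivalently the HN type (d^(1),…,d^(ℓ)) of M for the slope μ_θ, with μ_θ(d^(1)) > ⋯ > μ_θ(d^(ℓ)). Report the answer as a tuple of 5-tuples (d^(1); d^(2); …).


Interval decomposition of M: I[1,1], I[1,2], I[1,4], I[5,5].
HN type (ℓ=3): μ^(1)=5; μ^(2)=1; μ^(3)=-2

((1, 0, 0, 0, 0); (1, 1, 0, 0, 1); (1, 1, 1, 1, 0))


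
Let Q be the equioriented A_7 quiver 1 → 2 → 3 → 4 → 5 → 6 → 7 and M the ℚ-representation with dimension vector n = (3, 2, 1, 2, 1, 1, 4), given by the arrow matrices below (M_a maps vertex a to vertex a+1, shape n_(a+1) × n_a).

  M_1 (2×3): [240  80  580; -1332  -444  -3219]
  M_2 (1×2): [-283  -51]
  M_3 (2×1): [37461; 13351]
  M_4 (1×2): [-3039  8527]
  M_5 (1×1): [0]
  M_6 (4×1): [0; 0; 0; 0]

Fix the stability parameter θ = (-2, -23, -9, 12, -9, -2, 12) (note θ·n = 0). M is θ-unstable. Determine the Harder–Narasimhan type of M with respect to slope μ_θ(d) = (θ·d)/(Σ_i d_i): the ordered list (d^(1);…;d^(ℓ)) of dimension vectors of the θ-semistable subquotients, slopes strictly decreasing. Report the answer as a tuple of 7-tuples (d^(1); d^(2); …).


Interval decomposition of M: I[1,1]^2, I[1,5], I[2,2], I[4,4], I[6,6], I[7,7]^4.
HN type (ℓ=6): μ^(1)=12; μ^(2)=3/2; μ^(3)=-2; μ^(4)=-9; μ^(5)=-25/2; μ^(6)=-23

((0, 0, 0, 1, 0, 0, 4); (0, 0, 0, 1, 1, 0, 0); (2, 0, 0, 0, 0, 1, 0); (0, 0, 1, 0, 0, 0, 0); (1, 1, 0, 0, 0, 0, 0); (0, 1, 0, 0, 0, 0, 0))


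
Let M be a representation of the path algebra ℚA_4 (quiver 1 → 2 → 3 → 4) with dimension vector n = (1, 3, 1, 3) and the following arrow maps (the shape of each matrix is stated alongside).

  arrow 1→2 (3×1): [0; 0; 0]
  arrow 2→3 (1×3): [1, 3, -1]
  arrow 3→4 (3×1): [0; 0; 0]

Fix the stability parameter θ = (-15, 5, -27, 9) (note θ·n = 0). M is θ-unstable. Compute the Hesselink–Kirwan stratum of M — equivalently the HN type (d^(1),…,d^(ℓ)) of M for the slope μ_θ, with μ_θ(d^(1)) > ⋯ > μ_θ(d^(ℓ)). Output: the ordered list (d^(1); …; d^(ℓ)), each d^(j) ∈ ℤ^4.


Interval decomposition of M: I[1,1], I[2,2]^2, I[2,3], I[4,4]^3.
HN type (ℓ=4): μ^(1)=9; μ^(2)=5; μ^(3)=-11; μ^(4)=-15

((0, 0, 0, 3); (0, 2, 0, 0); (0, 1, 1, 0); (1, 0, 0, 0))


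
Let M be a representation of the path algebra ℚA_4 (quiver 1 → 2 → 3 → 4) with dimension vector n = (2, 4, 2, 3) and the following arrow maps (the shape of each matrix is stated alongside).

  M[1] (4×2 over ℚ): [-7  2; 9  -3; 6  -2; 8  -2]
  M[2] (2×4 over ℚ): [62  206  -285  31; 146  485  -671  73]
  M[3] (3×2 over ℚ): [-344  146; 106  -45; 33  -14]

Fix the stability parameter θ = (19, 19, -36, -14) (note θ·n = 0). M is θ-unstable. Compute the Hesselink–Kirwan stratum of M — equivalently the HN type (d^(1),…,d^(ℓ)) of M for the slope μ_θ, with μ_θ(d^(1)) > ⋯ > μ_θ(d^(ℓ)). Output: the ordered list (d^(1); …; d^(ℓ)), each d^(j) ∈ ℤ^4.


Barcode: M ≅ I[1,2], I[1,4], I[2,2], I[2,4], I[4,4]. HN layers by μ_θ (4 steps, strictly decreasing):
  μ^(1)=19; μ^(2)=-3; μ^(3)=-31/3; μ^(4)=-14

((1, 2, 0, 0); (1, 1, 1, 1); (0, 1, 1, 1); (0, 0, 0, 1))


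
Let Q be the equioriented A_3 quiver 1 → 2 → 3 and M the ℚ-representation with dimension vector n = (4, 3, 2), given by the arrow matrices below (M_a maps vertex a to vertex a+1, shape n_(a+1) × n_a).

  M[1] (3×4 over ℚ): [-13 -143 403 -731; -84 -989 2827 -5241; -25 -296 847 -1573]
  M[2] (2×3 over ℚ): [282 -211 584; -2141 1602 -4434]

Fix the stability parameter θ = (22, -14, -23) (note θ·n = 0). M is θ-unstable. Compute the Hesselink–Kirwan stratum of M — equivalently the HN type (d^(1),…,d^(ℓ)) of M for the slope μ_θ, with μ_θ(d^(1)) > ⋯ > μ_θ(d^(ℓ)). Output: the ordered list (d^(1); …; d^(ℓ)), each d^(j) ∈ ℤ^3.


Via rank(M_{q-1}∘⋯∘M_p): M ≅ I[1,1], I[1,2], I[1,3]^2.
μ_θ-semistable layers: μ^(1)=22; μ^(2)=4; μ^(3)=-5

((1, 0, 0); (1, 1, 0); (2, 2, 2))


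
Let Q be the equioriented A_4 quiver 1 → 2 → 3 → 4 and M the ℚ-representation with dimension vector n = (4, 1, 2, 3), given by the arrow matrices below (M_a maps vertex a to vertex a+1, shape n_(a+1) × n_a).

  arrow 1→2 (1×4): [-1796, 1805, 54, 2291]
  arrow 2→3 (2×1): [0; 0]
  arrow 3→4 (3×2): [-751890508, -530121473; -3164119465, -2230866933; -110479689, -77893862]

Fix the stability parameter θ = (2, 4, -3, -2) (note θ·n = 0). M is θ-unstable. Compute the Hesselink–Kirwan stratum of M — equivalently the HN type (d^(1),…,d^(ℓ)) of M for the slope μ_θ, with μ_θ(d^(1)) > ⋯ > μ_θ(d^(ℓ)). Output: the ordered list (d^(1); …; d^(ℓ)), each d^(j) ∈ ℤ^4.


Via rank(M_{q-1}∘⋯∘M_p): M ≅ I[1,1]^3, I[1,2], I[3,4]^2, I[4,4].
μ_θ-semistable layers: μ^(1)=4; μ^(2)=2; μ^(3)=-2; μ^(4)=-3

((0, 1, 0, 0); (4, 0, 0, 0); (0, 0, 0, 3); (0, 0, 2, 0))


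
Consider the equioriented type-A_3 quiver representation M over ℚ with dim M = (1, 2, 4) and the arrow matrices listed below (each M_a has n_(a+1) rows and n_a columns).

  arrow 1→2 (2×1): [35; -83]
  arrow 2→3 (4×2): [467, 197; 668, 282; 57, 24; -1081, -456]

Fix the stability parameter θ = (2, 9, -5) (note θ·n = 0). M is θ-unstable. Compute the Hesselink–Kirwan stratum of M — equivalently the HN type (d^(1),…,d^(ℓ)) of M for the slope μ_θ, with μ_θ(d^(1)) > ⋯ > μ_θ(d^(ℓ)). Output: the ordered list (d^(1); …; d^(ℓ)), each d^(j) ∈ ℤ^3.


Interval decomposition of M: I[1,3], I[2,3], I[3,3]^2.
HN type (ℓ=2): μ^(1)=2; μ^(2)=-5

((1, 2, 2); (0, 0, 2))


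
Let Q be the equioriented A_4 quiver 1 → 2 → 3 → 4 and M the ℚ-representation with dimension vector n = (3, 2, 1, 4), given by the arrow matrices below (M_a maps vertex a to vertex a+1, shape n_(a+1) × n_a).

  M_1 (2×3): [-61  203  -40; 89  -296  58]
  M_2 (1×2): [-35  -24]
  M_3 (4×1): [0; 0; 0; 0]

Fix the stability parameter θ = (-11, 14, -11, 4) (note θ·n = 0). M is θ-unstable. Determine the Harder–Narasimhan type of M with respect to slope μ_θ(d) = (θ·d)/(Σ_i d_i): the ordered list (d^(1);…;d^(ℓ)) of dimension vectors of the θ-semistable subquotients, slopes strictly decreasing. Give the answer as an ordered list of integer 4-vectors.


Barcode: M ≅ I[1,1], I[1,2], I[1,3], I[4,4]^4. HN layers by μ_θ (4 steps, strictly decreasing):
  μ^(1)=14; μ^(2)=4; μ^(3)=3/2; μ^(4)=-11

((0, 1, 0, 0); (0, 0, 0, 4); (0, 1, 1, 0); (3, 0, 0, 0))


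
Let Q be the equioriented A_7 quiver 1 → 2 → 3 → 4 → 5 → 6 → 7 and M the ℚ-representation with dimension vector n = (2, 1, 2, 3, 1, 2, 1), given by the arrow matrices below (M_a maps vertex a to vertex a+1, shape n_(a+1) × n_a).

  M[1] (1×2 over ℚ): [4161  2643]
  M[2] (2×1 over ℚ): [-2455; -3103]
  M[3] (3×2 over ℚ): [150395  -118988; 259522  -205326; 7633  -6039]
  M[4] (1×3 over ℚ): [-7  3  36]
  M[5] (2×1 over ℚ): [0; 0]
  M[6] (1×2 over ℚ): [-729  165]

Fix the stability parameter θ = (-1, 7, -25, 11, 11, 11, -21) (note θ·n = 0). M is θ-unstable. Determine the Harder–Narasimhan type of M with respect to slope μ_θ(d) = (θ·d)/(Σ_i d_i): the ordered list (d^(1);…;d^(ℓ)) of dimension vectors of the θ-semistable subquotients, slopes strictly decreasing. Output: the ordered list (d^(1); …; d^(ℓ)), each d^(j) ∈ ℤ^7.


Interval decomposition of M: I[1,1], I[1,5], I[3,4], I[4,4], I[6,6], I[6,7].
HN type (ℓ=5): μ^(1)=11; μ^(2)=-1; μ^(3)=-5; μ^(4)=-19/3; μ^(5)=-25

((0, 0, 0, 3, 1, 1, 0); (1, 0, 0, 0, 0, 0, 0); (0, 0, 0, 0, 0, 1, 1); (1, 1, 1, 0, 0, 0, 0); (0, 0, 1, 0, 0, 0, 0))


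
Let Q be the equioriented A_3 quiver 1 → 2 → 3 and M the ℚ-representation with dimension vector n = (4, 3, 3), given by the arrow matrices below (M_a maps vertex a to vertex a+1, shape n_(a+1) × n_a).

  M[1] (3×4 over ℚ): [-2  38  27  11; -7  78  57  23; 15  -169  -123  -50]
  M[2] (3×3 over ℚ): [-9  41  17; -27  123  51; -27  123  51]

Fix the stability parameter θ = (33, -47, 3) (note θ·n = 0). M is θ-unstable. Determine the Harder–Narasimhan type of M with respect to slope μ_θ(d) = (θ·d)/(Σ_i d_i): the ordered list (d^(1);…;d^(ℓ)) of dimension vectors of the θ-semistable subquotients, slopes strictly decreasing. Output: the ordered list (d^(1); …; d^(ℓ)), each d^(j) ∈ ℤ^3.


Via rank(M_{q-1}∘⋯∘M_p): M ≅ I[1,1], I[1,2]^2, I[1,3], I[3,3]^2.
μ_θ-semistable layers: μ^(1)=33; μ^(2)=3; μ^(3)=-7

((1, 0, 0); (0, 0, 3); (3, 3, 0))


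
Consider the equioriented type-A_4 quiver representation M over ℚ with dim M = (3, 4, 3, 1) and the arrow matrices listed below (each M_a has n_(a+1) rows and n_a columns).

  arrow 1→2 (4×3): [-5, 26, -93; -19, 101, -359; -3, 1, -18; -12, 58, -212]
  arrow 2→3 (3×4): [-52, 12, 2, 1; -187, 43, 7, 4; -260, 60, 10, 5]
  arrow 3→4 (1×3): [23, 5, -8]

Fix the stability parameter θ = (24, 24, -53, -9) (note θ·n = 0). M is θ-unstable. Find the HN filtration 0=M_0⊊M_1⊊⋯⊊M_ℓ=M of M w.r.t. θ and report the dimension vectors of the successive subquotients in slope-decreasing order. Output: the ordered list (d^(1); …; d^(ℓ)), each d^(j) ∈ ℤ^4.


Via rank(M_{q-1}∘⋯∘M_p): M ≅ I[1,2]^2, I[1,4], I[2,3], I[3,3].
μ_θ-semistable layers: μ^(1)=24; μ^(2)=-7/2; μ^(3)=-29/2; μ^(4)=-53

((2, 2, 0, 0); (1, 1, 1, 1); (0, 1, 1, 0); (0, 0, 1, 0))


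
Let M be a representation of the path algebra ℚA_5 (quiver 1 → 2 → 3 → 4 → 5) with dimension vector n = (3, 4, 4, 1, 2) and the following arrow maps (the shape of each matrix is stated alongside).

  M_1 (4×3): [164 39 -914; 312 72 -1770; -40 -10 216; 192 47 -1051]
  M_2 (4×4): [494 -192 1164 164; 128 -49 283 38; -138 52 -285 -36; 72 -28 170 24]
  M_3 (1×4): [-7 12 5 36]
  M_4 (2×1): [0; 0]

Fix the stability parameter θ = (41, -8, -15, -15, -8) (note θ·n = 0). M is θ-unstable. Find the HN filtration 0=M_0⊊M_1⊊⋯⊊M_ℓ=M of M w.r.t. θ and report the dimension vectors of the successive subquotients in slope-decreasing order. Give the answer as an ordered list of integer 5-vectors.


Via rank(M_{q-1}∘⋯∘M_p): M ≅ I[1,1], I[1,2], I[1,4], I[2,3]^2, I[3,3], I[5,5]^2.
μ_θ-semistable layers: μ^(1)=41; μ^(2)=33/2; μ^(3)=3/4; μ^(4)=-8; μ^(5)=-23/2; μ^(6)=-15

((1, 0, 0, 0, 0); (1, 1, 0, 0, 0); (1, 1, 1, 1, 0); (0, 0, 0, 0, 2); (0, 2, 2, 0, 0); (0, 0, 1, 0, 0))


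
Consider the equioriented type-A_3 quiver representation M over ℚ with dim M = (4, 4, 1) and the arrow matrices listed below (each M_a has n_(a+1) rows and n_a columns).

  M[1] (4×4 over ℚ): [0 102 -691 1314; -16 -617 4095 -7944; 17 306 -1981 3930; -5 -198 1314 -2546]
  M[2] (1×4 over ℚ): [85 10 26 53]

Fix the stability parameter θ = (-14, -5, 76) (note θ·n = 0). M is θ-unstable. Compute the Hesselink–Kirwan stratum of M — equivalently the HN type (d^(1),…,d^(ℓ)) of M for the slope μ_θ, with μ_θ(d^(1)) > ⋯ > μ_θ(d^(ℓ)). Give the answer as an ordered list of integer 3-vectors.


Barcode: M ≅ I[1,2]^3, I[1,3]. HN layers by μ_θ (3 steps, strictly decreasing):
  μ^(1)=76; μ^(2)=-5; μ^(3)=-14

((0, 0, 1); (0, 4, 0); (4, 0, 0))


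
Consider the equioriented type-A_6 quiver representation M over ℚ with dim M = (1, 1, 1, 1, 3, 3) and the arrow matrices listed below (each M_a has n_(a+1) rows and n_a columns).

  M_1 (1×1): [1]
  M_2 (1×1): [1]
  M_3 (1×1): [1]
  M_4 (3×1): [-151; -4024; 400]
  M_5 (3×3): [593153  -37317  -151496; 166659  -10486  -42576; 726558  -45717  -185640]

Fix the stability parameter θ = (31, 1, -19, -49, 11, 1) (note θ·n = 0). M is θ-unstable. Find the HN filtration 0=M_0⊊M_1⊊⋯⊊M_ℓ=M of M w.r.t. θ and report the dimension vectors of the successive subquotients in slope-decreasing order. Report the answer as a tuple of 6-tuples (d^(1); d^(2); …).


Barcode: M ≅ I[1,6], I[5,5], I[5,6], I[6,6]. HN layers by μ_θ (4 steps, strictly decreasing):
  μ^(1)=11; μ^(2)=6; μ^(3)=1; μ^(4)=-9

((0, 0, 0, 0, 1, 0); (0, 0, 0, 0, 2, 2); (0, 0, 0, 0, 0, 1); (1, 1, 1, 1, 0, 0))


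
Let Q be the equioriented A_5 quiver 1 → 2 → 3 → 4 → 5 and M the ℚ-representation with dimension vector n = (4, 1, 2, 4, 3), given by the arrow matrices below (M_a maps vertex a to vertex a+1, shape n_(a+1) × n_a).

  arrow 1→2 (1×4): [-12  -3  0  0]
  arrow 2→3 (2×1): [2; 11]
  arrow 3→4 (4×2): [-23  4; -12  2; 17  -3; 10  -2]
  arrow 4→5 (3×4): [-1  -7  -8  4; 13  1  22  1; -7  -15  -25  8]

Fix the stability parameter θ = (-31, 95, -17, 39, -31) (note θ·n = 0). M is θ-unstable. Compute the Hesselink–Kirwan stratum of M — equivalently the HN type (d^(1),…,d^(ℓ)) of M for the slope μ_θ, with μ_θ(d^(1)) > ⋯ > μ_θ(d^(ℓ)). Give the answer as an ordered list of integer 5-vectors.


Interval decomposition of M: I[1,1]^3, I[1,5], I[3,5], I[4,4], I[4,5].
HN type (ℓ=5): μ^(1)=39; μ^(2)=43/2; μ^(3)=4; μ^(4)=-17; μ^(5)=-31

((0, 0, 0, 1, 0); (0, 1, 1, 1, 1); (0, 0, 0, 2, 2); (0, 0, 1, 0, 0); (4, 0, 0, 0, 0))


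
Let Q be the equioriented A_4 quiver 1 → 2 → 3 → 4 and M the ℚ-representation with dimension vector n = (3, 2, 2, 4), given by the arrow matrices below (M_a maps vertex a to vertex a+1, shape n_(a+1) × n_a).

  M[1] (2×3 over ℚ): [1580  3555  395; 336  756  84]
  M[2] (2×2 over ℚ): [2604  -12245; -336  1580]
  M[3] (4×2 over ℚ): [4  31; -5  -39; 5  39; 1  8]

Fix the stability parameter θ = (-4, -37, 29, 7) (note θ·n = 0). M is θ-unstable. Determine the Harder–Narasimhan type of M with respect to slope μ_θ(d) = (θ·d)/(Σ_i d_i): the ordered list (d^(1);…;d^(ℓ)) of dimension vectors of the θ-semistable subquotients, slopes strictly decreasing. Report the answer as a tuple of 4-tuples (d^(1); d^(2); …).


Barcode: M ≅ I[1,1]^2, I[1,2], I[2,4], I[3,4], I[4,4]^2. HN layers by μ_θ (5 steps, strictly decreasing):
  μ^(1)=18; μ^(2)=7; μ^(3)=-4; μ^(4)=-41/2; μ^(5)=-37

((0, 0, 2, 2); (0, 0, 0, 2); (2, 0, 0, 0); (1, 1, 0, 0); (0, 1, 0, 0))
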